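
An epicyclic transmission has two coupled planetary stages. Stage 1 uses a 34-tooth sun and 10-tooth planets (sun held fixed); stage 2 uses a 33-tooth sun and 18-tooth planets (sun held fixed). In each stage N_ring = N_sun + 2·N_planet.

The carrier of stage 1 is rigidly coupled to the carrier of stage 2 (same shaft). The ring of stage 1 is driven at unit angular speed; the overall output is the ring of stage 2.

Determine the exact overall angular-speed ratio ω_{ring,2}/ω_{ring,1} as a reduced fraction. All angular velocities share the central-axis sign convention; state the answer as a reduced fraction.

459/506

Stage 1: N_ring = 34 + 2·10 = 54
Stage 1: 34(ω_s−ω_c) = −54(ω_r−ω_c),  ω_s=0, ω_r=1
Stage 1: 34(0−ω_c) = −54(1−ω_c)  ⇒  88ω_c = 54  ⇒  ω_c = 27/44
  ⇒ ω_c¹/ω_r¹ = 27/44
Stage 2: N_ring = 33 + 2·18 = 69
Stage 2: 33(ω_s−ω_c) = −69(ω_r−ω_c),  ω_s=0, ω_c=1
Stage 2: ω_r = 1 − (33/69)(0−1) = 34/23
  ⇒ ω_r²/ω_c² = 34/23
Coupling ω_c² = ω_c¹ ⇒ overall = 27/44 × 34/23 = 459/506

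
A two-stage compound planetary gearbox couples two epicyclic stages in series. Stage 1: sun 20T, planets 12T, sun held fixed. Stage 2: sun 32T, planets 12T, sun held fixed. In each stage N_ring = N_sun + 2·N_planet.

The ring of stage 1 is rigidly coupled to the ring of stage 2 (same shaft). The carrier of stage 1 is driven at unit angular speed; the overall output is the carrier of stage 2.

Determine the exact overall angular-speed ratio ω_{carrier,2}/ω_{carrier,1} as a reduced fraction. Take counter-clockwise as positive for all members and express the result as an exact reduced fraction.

112/121

Stage 1: N_ring = 20 + 2·12 = 44
Stage 1: 20(ω_s−ω_c) = −44(ω_r−ω_c),  ω_s=0, ω_c=1
Stage 1: ω_r = 1 − (20/44)(0−1) = 16/11
  ⇒ ω_r¹/ω_c¹ = 16/11
Stage 2: N_ring = 32 + 2·12 = 56
Stage 2: 32(ω_s−ω_c) = −56(ω_r−ω_c),  ω_s=0, ω_r=1
Stage 2: 32(0−ω_c) = −56(1−ω_c)  ⇒  88ω_c = 56  ⇒  ω_c = 7/11
  ⇒ ω_c²/ω_r² = 7/11
Coupling ω_r² = ω_r¹ ⇒ overall = 16/11 × 7/11 = 112/121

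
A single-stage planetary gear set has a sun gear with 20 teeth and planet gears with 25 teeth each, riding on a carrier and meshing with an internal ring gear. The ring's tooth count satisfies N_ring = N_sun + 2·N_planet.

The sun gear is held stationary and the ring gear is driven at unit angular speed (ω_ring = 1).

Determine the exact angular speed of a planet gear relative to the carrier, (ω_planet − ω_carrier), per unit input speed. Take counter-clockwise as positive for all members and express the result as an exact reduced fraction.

28/45

N_ring = 20 + 2·25 = 70
20(ω_s−ω_c) = −70(ω_r−ω_c),  ω_s=0, ω_r=1
20(0−ω_c) = −70(1−ω_c)  ⇒  90ω_c = 70  ⇒  ω_c = 7/9
sun–planet: 20·(0−7/9) = −25·(ω_p−ω_c)  ⇒  ω_p−ω_c = −(20/25)·(-7/9) = 28/45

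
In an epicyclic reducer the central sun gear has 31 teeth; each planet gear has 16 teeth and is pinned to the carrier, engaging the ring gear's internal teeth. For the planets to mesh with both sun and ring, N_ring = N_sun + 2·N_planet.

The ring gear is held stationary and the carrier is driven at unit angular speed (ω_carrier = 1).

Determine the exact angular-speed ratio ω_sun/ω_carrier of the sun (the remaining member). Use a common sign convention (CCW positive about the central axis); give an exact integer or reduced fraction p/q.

N_ring = 31 + 2·16 = 63
31(ω_s−ω_c) = −63(ω_r−ω_c),  ω_r=0, ω_c=1
ω_s = 1 − (63/31)(0−1) = 94/31
ω_s/ω_c = 94/31

94/31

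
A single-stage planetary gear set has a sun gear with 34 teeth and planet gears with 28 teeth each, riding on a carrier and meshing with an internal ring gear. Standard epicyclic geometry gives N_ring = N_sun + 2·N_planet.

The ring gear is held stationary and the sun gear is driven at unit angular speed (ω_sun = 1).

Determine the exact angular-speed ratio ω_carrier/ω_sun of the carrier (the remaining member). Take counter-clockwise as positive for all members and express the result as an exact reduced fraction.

N_ring = 34 + 2·28 = 90
34(ω_s−ω_c) = −90(ω_r−ω_c),  ω_r=0, ω_s=1
34(1−ω_c) = −90(0−ω_c)  ⇒  124ω_c = 34  ⇒  ω_c = 17/62
ω_c/ω_s = 17/62

17/62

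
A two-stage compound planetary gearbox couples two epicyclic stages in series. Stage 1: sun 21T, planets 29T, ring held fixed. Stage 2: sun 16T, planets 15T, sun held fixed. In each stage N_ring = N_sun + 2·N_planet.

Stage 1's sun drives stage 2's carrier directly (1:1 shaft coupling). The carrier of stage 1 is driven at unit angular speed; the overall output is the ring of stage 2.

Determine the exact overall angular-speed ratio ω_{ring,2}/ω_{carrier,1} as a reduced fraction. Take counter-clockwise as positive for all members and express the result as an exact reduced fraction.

Stage 1: N_ring = 21 + 2·29 = 79
Stage 1: 21(ω_s−ω_c) = −79(ω_r−ω_c),  ω_r=0, ω_c=1
Stage 1: ω_s = 1 − (79/21)(0−1) = 100/21
  ⇒ ω_s¹/ω_c¹ = 100/21
Stage 2: N_ring = 16 + 2·15 = 46
Stage 2: 16(ω_s−ω_c) = −46(ω_r−ω_c),  ω_s=0, ω_c=1
Stage 2: ω_r = 1 − (16/46)(0−1) = 31/23
  ⇒ ω_r²/ω_c² = 31/23
Coupling ω_c² = ω_s¹ ⇒ overall = 100/21 × 31/23 = 3100/483

3100/483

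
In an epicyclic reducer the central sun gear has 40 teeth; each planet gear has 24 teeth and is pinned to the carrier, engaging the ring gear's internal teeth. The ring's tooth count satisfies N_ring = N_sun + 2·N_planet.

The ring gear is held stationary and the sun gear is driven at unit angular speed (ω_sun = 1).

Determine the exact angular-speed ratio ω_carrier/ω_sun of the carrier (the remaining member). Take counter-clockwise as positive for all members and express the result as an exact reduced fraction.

N_ring = 40 + 2·24 = 88
40(ω_s−ω_c) = −88(ω_r−ω_c),  ω_r=0, ω_s=1
40(1−ω_c) = −88(0−ω_c)  ⇒  128ω_c = 40  ⇒  ω_c = 5/16
ω_c/ω_s = 5/16

5/16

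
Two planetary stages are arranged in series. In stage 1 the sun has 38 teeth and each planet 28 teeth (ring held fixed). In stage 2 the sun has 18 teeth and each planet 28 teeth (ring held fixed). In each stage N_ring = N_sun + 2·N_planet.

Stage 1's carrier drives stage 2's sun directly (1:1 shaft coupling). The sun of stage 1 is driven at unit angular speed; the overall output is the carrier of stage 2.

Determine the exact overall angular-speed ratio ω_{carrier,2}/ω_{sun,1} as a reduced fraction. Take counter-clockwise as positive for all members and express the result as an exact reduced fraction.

Stage 1: N_ring = 38 + 2·28 = 94
Stage 1: 38(ω_s−ω_c) = −94(ω_r−ω_c),  ω_r=0, ω_s=1
Stage 1: 38(1−ω_c) = −94(0−ω_c)  ⇒  132ω_c = 38  ⇒  ω_c = 19/66
  ⇒ ω_c¹/ω_s¹ = 19/66
Stage 2: N_ring = 18 + 2·28 = 74
Stage 2: 18(ω_s−ω_c) = −74(ω_r−ω_c),  ω_r=0, ω_s=1
Stage 2: 18(1−ω_c) = −74(0−ω_c)  ⇒  92ω_c = 18  ⇒  ω_c = 9/46
  ⇒ ω_c²/ω_s² = 9/46
Coupling ω_s² = ω_c¹ ⇒ overall = 19/66 × 9/46 = 57/1012

57/1012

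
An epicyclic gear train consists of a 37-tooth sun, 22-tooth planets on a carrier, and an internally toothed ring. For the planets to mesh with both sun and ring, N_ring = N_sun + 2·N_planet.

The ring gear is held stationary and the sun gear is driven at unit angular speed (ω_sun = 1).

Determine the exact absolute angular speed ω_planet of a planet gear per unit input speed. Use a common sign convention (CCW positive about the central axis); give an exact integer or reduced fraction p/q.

-37/44

N_ring = 37 + 2·22 = 81
37(ω_s−ω_c) = −81(ω_r−ω_c),  ω_r=0, ω_s=1
37(1−ω_c) = −81(0−ω_c)  ⇒  118ω_c = 37  ⇒  ω_c = 37/118
sun–planet: 37·(1−37/118) = −22·(ω_p−ω_c)  ⇒  ω_p−ω_c = −(37/22)·(81/118) = -2997/2596
ω_p = 37/118 − 2997/2596 = -37/44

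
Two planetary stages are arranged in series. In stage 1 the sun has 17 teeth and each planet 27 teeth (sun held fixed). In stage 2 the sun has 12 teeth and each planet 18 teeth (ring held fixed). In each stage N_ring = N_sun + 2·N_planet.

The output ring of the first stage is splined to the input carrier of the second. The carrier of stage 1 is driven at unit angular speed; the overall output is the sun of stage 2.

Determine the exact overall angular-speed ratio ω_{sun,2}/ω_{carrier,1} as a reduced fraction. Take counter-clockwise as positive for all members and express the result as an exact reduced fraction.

440/71

Stage 1: N_ring = 17 + 2·27 = 71
Stage 1: 17(ω_s−ω_c) = −71(ω_r−ω_c),  ω_s=0, ω_c=1
Stage 1: ω_r = 1 − (17/71)(0−1) = 88/71
  ⇒ ω_r¹/ω_c¹ = 88/71
Stage 2: N_ring = 12 + 2·18 = 48
Stage 2: 12(ω_s−ω_c) = −48(ω_r−ω_c),  ω_r=0, ω_c=1
Stage 2: ω_s = 1 − (48/12)(0−1) = 5
  ⇒ ω_s²/ω_c² = 5
Coupling ω_c² = ω_r¹ ⇒ overall = 88/71 × 5 = 440/71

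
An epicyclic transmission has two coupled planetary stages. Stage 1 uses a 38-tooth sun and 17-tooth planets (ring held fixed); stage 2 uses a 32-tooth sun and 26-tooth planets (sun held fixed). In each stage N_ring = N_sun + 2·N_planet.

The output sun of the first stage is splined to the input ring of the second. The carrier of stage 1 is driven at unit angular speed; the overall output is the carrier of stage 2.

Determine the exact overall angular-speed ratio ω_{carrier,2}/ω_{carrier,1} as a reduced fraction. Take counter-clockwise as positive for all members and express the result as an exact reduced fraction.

1155/551

Stage 1: N_ring = 38 + 2·17 = 72
Stage 1: 38(ω_s−ω_c) = −72(ω_r−ω_c),  ω_r=0, ω_c=1
Stage 1: ω_s = 1 − (72/38)(0−1) = 55/19
  ⇒ ω_s¹/ω_c¹ = 55/19
Stage 2: N_ring = 32 + 2·26 = 84
Stage 2: 32(ω_s−ω_c) = −84(ω_r−ω_c),  ω_s=0, ω_r=1
Stage 2: 32(0−ω_c) = −84(1−ω_c)  ⇒  116ω_c = 84  ⇒  ω_c = 21/29
  ⇒ ω_c²/ω_r² = 21/29
Coupling ω_r² = ω_s¹ ⇒ overall = 55/19 × 21/29 = 1155/551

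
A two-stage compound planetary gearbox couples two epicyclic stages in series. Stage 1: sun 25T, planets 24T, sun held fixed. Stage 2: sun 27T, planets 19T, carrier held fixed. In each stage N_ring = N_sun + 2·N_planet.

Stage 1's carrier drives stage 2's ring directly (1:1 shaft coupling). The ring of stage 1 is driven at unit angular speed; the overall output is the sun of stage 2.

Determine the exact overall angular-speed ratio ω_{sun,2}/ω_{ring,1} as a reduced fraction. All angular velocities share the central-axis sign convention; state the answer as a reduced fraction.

-4745/2646

Stage 1: N_ring = 25 + 2·24 = 73
Stage 1: 25(ω_s−ω_c) = −73(ω_r−ω_c),  ω_s=0, ω_r=1
Stage 1: 25(0−ω_c) = −73(1−ω_c)  ⇒  98ω_c = 73  ⇒  ω_c = 73/98
  ⇒ ω_c¹/ω_r¹ = 73/98
Stage 2: N_ring = 27 + 2·19 = 65
Stage 2: 27(ω_s−ω_c) = −65(ω_r−ω_c),  ω_c=0, ω_r=1
Stage 2: ω_s = 0 − (65/27)(1−0) = -65/27
  ⇒ ω_s²/ω_r² = -65/27
Coupling ω_r² = ω_c¹ ⇒ overall = 73/98 × -65/27 = -4745/2646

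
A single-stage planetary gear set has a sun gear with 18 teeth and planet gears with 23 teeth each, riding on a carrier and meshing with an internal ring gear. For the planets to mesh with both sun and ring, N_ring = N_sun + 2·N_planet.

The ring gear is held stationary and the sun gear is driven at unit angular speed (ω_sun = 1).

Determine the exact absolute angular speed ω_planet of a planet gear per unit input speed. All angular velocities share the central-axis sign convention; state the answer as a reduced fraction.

N_ring = 18 + 2·23 = 64
18(ω_s−ω_c) = −64(ω_r−ω_c),  ω_r=0, ω_s=1
18(1−ω_c) = −64(0−ω_c)  ⇒  82ω_c = 18  ⇒  ω_c = 9/41
sun–planet: 18·(1−9/41) = −23·(ω_p−ω_c)  ⇒  ω_p−ω_c = −(18/23)·(32/41) = -576/943
ω_p = 9/41 − 576/943 = -9/23

-9/23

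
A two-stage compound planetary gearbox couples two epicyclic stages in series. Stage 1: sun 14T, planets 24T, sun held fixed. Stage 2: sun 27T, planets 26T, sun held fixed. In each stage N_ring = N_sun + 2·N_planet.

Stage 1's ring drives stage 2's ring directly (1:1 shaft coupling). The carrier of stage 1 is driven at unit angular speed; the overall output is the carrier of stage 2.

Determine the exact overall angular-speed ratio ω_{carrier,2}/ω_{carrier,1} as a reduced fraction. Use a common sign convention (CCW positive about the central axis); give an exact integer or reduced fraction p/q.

Stage 1: N_ring = 14 + 2·24 = 62
Stage 1: 14(ω_s−ω_c) = −62(ω_r−ω_c),  ω_s=0, ω_c=1
Stage 1: ω_r = 1 − (14/62)(0−1) = 38/31
  ⇒ ω_r¹/ω_c¹ = 38/31
Stage 2: N_ring = 27 + 2·26 = 79
Stage 2: 27(ω_s−ω_c) = −79(ω_r−ω_c),  ω_s=0, ω_r=1
Stage 2: 27(0−ω_c) = −79(1−ω_c)  ⇒  106ω_c = 79  ⇒  ω_c = 79/106
  ⇒ ω_c²/ω_r² = 79/106
Coupling ω_r² = ω_r¹ ⇒ overall = 38/31 × 79/106 = 1501/1643

1501/1643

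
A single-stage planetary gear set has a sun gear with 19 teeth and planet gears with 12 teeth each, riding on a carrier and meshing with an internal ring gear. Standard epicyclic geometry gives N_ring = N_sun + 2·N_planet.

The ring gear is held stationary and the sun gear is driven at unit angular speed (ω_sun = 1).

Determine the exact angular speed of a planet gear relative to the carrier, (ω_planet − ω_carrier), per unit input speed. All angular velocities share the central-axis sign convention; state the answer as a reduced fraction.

N_ring = 19 + 2·12 = 43
19(ω_s−ω_c) = −43(ω_r−ω_c),  ω_r=0, ω_s=1
19(1−ω_c) = −43(0−ω_c)  ⇒  62ω_c = 19  ⇒  ω_c = 19/62
sun–planet: 19·(1−19/62) = −12·(ω_p−ω_c)  ⇒  ω_p−ω_c = −(19/12)·(43/62) = -817/744

-817/744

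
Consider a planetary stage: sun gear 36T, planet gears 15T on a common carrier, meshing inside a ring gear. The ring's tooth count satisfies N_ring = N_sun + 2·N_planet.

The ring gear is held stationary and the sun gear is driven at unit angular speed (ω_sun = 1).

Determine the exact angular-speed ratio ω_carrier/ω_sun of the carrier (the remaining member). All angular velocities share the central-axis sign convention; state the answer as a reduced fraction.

N_ring = 36 + 2·15 = 66
36(ω_s−ω_c) = −66(ω_r−ω_c),  ω_r=0, ω_s=1
36(1−ω_c) = −66(0−ω_c)  ⇒  102ω_c = 36  ⇒  ω_c = 6/17
ω_c/ω_s = 6/17

6/17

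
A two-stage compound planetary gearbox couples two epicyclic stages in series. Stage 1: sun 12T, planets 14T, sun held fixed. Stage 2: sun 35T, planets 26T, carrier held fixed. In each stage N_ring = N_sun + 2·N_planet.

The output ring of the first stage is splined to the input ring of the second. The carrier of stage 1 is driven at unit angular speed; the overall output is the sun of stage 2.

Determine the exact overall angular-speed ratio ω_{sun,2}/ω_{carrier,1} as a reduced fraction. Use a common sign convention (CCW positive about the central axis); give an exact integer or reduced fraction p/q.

-1131/350

Stage 1: N_ring = 12 + 2·14 = 40
Stage 1: 12(ω_s−ω_c) = −40(ω_r−ω_c),  ω_s=0, ω_c=1
Stage 1: ω_r = 1 − (12/40)(0−1) = 13/10
  ⇒ ω_r¹/ω_c¹ = 13/10
Stage 2: N_ring = 35 + 2·26 = 87
Stage 2: 35(ω_s−ω_c) = −87(ω_r−ω_c),  ω_c=0, ω_r=1
Stage 2: ω_s = 0 − (87/35)(1−0) = -87/35
  ⇒ ω_s²/ω_r² = -87/35
Coupling ω_r² = ω_r¹ ⇒ overall = 13/10 × -87/35 = -1131/350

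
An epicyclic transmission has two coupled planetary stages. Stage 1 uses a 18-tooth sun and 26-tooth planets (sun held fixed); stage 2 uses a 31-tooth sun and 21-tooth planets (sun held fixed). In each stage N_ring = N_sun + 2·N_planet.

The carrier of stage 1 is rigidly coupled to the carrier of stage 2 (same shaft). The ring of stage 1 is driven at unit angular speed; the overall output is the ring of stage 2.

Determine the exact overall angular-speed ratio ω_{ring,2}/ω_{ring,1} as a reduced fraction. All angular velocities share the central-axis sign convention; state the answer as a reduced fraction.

910/803

Stage 1: N_ring = 18 + 2·26 = 70
Stage 1: 18(ω_s−ω_c) = −70(ω_r−ω_c),  ω_s=0, ω_r=1
Stage 1: 18(0−ω_c) = −70(1−ω_c)  ⇒  88ω_c = 70  ⇒  ω_c = 35/44
  ⇒ ω_c¹/ω_r¹ = 35/44
Stage 2: N_ring = 31 + 2·21 = 73
Stage 2: 31(ω_s−ω_c) = −73(ω_r−ω_c),  ω_s=0, ω_c=1
Stage 2: ω_r = 1 − (31/73)(0−1) = 104/73
  ⇒ ω_r²/ω_c² = 104/73
Coupling ω_c² = ω_c¹ ⇒ overall = 35/44 × 104/73 = 910/803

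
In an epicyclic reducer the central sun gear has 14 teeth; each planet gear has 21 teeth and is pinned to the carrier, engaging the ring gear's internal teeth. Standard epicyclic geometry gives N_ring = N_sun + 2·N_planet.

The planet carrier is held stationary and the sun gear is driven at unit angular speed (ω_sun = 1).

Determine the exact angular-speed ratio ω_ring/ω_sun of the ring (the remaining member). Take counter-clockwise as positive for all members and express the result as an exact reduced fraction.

-1/4

N_ring = 14 + 2·21 = 56
14(ω_s−ω_c) = −56(ω_r−ω_c),  ω_c=0, ω_s=1
ω_r = 0 − (14/56)(1−0) = -1/4
ω_r/ω_s = -1/4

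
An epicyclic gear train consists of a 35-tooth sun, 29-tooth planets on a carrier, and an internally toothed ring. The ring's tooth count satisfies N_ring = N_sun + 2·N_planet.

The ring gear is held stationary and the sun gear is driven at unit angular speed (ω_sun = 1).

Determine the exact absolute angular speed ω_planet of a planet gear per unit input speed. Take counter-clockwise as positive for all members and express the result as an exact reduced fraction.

N_ring = 35 + 2·29 = 93
35(ω_s−ω_c) = −93(ω_r−ω_c),  ω_r=0, ω_s=1
35(1−ω_c) = −93(0−ω_c)  ⇒  128ω_c = 35  ⇒  ω_c = 35/128
sun–planet: 35·(1−35/128) = −29·(ω_p−ω_c)  ⇒  ω_p−ω_c = −(35/29)·(93/128) = -3255/3712
ω_p = 35/128 − 3255/3712 = -35/58

-35/58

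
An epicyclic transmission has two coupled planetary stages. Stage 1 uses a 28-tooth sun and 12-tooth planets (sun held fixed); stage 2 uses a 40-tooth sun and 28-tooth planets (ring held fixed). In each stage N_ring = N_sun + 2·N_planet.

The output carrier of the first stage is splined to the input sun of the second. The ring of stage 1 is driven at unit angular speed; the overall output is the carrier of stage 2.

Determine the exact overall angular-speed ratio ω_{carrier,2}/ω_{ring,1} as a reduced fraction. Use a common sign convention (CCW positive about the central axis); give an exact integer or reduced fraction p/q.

Stage 1: N_ring = 28 + 2·12 = 52
Stage 1: 28(ω_s−ω_c) = −52(ω_r−ω_c),  ω_s=0, ω_r=1
Stage 1: 28(0−ω_c) = −52(1−ω_c)  ⇒  80ω_c = 52  ⇒  ω_c = 13/20
  ⇒ ω_c¹/ω_r¹ = 13/20
Stage 2: N_ring = 40 + 2·28 = 96
Stage 2: 40(ω_s−ω_c) = −96(ω_r−ω_c),  ω_r=0, ω_s=1
Stage 2: 40(1−ω_c) = −96(0−ω_c)  ⇒  136ω_c = 40  ⇒  ω_c = 5/17
  ⇒ ω_c²/ω_s² = 5/17
Coupling ω_s² = ω_c¹ ⇒ overall = 13/20 × 5/17 = 13/68

13/68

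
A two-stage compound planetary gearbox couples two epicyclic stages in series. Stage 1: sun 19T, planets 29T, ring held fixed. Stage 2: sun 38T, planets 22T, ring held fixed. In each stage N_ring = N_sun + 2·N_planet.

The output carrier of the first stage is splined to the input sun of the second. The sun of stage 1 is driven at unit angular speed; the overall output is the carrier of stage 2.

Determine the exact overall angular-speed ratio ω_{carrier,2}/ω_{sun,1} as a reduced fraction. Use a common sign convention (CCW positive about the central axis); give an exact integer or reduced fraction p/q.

361/5760

Stage 1: N_ring = 19 + 2·29 = 77
Stage 1: 19(ω_s−ω_c) = −77(ω_r−ω_c),  ω_r=0, ω_s=1
Stage 1: 19(1−ω_c) = −77(0−ω_c)  ⇒  96ω_c = 19  ⇒  ω_c = 19/96
  ⇒ ω_c¹/ω_s¹ = 19/96
Stage 2: N_ring = 38 + 2·22 = 82
Stage 2: 38(ω_s−ω_c) = −82(ω_r−ω_c),  ω_r=0, ω_s=1
Stage 2: 38(1−ω_c) = −82(0−ω_c)  ⇒  120ω_c = 38  ⇒  ω_c = 19/60
  ⇒ ω_c²/ω_s² = 19/60
Coupling ω_s² = ω_c¹ ⇒ overall = 19/96 × 19/60 = 361/5760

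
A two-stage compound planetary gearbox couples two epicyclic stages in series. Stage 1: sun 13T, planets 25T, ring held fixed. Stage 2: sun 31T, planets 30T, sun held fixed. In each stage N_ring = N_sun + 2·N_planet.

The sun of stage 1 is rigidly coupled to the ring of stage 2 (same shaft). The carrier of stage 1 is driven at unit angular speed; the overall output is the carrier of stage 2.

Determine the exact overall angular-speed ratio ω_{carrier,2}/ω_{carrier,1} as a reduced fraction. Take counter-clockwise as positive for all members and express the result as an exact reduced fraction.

266/61

Stage 1: N_ring = 13 + 2·25 = 63
Stage 1: 13(ω_s−ω_c) = −63(ω_r−ω_c),  ω_r=0, ω_c=1
Stage 1: ω_s = 1 − (63/13)(0−1) = 76/13
  ⇒ ω_s¹/ω_c¹ = 76/13
Stage 2: N_ring = 31 + 2·30 = 91
Stage 2: 31(ω_s−ω_c) = −91(ω_r−ω_c),  ω_s=0, ω_r=1
Stage 2: 31(0−ω_c) = −91(1−ω_c)  ⇒  122ω_c = 91  ⇒  ω_c = 91/122
  ⇒ ω_c²/ω_r² = 91/122
Coupling ω_r² = ω_s¹ ⇒ overall = 76/13 × 91/122 = 266/61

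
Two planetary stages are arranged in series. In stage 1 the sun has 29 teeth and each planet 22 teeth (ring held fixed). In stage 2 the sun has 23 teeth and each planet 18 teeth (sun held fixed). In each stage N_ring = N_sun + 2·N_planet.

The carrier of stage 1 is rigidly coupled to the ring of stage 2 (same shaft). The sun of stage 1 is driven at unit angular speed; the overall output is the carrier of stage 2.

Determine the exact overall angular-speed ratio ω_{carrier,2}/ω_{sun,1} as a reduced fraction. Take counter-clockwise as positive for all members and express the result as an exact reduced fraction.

Stage 1: N_ring = 29 + 2·22 = 73
Stage 1: 29(ω_s−ω_c) = −73(ω_r−ω_c),  ω_r=0, ω_s=1
Stage 1: 29(1−ω_c) = −73(0−ω_c)  ⇒  102ω_c = 29  ⇒  ω_c = 29/102
  ⇒ ω_c¹/ω_s¹ = 29/102
Stage 2: N_ring = 23 + 2·18 = 59
Stage 2: 23(ω_s−ω_c) = −59(ω_r−ω_c),  ω_s=0, ω_r=1
Stage 2: 23(0−ω_c) = −59(1−ω_c)  ⇒  82ω_c = 59  ⇒  ω_c = 59/82
  ⇒ ω_c²/ω_r² = 59/82
Coupling ω_r² = ω_c¹ ⇒ overall = 29/102 × 59/82 = 1711/8364

1711/8364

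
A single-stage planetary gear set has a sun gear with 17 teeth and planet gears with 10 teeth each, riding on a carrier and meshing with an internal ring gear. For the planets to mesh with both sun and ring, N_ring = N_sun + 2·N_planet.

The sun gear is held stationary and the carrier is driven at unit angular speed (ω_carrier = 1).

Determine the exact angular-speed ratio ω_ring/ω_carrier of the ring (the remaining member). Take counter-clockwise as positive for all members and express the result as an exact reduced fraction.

54/37

N_ring = 17 + 2·10 = 37
17(ω_s−ω_c) = −37(ω_r−ω_c),  ω_s=0, ω_c=1
ω_r = 1 − (17/37)(0−1) = 54/37
ω_r/ω_c = 54/37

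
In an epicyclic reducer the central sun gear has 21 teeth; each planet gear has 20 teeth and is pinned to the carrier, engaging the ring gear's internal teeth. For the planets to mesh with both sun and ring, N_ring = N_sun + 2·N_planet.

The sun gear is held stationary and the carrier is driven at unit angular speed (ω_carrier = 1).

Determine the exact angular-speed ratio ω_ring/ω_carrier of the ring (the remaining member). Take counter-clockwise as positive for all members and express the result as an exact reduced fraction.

N_ring = 21 + 2·20 = 61
21(ω_s−ω_c) = −61(ω_r−ω_c),  ω_s=0, ω_c=1
ω_r = 1 − (21/61)(0−1) = 82/61
ω_r/ω_c = 82/61

82/61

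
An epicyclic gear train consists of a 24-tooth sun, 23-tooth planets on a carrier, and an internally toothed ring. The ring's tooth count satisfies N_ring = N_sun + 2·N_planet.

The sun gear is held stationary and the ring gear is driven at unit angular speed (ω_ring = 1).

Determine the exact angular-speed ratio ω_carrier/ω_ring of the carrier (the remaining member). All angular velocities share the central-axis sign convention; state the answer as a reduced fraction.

N_ring = 24 + 2·23 = 70
24(ω_s−ω_c) = −70(ω_r−ω_c),  ω_s=0, ω_r=1
24(0−ω_c) = −70(1−ω_c)  ⇒  94ω_c = 70  ⇒  ω_c = 35/47
ω_c/ω_r = 35/47

35/47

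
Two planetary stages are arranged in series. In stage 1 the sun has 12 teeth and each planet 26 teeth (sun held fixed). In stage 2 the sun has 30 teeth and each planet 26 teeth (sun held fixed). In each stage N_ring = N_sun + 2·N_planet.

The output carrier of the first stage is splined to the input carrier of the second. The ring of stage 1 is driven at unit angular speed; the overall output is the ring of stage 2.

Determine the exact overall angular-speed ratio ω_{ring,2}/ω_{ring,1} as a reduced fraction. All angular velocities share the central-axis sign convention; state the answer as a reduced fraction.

896/779

Stage 1: N_ring = 12 + 2·26 = 64
Stage 1: 12(ω_s−ω_c) = −64(ω_r−ω_c),  ω_s=0, ω_r=1
Stage 1: 12(0−ω_c) = −64(1−ω_c)  ⇒  76ω_c = 64  ⇒  ω_c = 16/19
  ⇒ ω_c¹/ω_r¹ = 16/19
Stage 2: N_ring = 30 + 2·26 = 82
Stage 2: 30(ω_s−ω_c) = −82(ω_r−ω_c),  ω_s=0, ω_c=1
Stage 2: ω_r = 1 − (30/82)(0−1) = 56/41
  ⇒ ω_r²/ω_c² = 56/41
Coupling ω_c² = ω_c¹ ⇒ overall = 16/19 × 56/41 = 896/779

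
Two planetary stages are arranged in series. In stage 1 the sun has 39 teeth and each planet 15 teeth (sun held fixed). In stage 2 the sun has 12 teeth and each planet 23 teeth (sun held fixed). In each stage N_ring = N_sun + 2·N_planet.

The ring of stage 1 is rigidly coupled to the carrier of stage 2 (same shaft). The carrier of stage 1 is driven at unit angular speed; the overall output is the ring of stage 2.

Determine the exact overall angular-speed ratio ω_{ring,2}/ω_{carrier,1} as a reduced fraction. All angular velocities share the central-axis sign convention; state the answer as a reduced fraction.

1260/667

Stage 1: N_ring = 39 + 2·15 = 69
Stage 1: 39(ω_s−ω_c) = −69(ω_r−ω_c),  ω_s=0, ω_c=1
Stage 1: ω_r = 1 − (39/69)(0−1) = 36/23
  ⇒ ω_r¹/ω_c¹ = 36/23
Stage 2: N_ring = 12 + 2·23 = 58
Stage 2: 12(ω_s−ω_c) = −58(ω_r−ω_c),  ω_s=0, ω_c=1
Stage 2: ω_r = 1 − (12/58)(0−1) = 35/29
  ⇒ ω_r²/ω_c² = 35/29
Coupling ω_c² = ω_r¹ ⇒ overall = 36/23 × 35/29 = 1260/667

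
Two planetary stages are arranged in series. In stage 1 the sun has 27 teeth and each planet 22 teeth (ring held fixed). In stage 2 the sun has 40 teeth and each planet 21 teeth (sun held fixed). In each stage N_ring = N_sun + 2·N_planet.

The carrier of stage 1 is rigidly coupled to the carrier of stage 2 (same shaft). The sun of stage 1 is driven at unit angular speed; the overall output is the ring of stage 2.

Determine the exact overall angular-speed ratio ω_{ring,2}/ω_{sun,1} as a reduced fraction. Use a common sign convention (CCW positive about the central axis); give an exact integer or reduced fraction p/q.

1647/4018

Stage 1: N_ring = 27 + 2·22 = 71
Stage 1: 27(ω_s−ω_c) = −71(ω_r−ω_c),  ω_r=0, ω_s=1
Stage 1: 27(1−ω_c) = −71(0−ω_c)  ⇒  98ω_c = 27  ⇒  ω_c = 27/98
  ⇒ ω_c¹/ω_s¹ = 27/98
Stage 2: N_ring = 40 + 2·21 = 82
Stage 2: 40(ω_s−ω_c) = −82(ω_r−ω_c),  ω_s=0, ω_c=1
Stage 2: ω_r = 1 − (40/82)(0−1) = 61/41
  ⇒ ω_r²/ω_c² = 61/41
Coupling ω_c² = ω_c¹ ⇒ overall = 27/98 × 61/41 = 1647/4018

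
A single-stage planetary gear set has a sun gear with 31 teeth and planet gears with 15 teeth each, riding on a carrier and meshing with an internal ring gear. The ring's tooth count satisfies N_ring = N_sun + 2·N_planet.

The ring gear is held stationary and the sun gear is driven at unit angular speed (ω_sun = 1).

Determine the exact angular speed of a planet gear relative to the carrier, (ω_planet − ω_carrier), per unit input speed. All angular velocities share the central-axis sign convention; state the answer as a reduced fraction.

N_ring = 31 + 2·15 = 61
31(ω_s−ω_c) = −61(ω_r−ω_c),  ω_r=0, ω_s=1
31(1−ω_c) = −61(0−ω_c)  ⇒  92ω_c = 31  ⇒  ω_c = 31/92
sun–planet: 31·(1−31/92) = −15·(ω_p−ω_c)  ⇒  ω_p−ω_c = −(31/15)·(61/92) = -1891/1380

-1891/1380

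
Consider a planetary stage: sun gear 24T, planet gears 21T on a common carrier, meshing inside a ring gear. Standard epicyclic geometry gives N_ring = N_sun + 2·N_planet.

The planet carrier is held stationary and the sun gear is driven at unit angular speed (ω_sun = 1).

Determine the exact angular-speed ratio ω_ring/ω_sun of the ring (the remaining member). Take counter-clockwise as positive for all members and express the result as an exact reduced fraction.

N_ring = 24 + 2·21 = 66
24(ω_s−ω_c) = −66(ω_r−ω_c),  ω_c=0, ω_s=1
ω_r = 0 − (24/66)(1−0) = -4/11
ω_r/ω_s = -4/11

-4/11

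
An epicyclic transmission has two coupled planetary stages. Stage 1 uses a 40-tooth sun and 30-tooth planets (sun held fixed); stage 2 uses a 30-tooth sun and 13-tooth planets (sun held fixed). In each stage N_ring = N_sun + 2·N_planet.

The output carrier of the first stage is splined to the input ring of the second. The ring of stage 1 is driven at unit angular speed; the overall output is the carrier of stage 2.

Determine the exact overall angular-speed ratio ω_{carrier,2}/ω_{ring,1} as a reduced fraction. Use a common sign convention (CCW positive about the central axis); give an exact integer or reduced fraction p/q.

Stage 1: N_ring = 40 + 2·30 = 100
Stage 1: 40(ω_s−ω_c) = −100(ω_r−ω_c),  ω_s=0, ω_r=1
Stage 1: 40(0−ω_c) = −100(1−ω_c)  ⇒  140ω_c = 100  ⇒  ω_c = 5/7
  ⇒ ω_c¹/ω_r¹ = 5/7
Stage 2: N_ring = 30 + 2·13 = 56
Stage 2: 30(ω_s−ω_c) = −56(ω_r−ω_c),  ω_s=0, ω_r=1
Stage 2: 30(0−ω_c) = −56(1−ω_c)  ⇒  86ω_c = 56  ⇒  ω_c = 28/43
  ⇒ ω_c²/ω_r² = 28/43
Coupling ω_r² = ω_c¹ ⇒ overall = 5/7 × 28/43 = 20/43

20/43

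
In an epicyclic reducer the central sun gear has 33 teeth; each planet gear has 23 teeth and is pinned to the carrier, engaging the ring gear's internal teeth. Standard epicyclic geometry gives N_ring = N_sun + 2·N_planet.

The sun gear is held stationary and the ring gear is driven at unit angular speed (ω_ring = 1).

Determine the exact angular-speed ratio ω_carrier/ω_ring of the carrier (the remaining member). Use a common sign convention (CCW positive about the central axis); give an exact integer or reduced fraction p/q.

N_ring = 33 + 2·23 = 79
33(ω_s−ω_c) = −79(ω_r−ω_c),  ω_s=0, ω_r=1
33(0−ω_c) = −79(1−ω_c)  ⇒  112ω_c = 79  ⇒  ω_c = 79/112
ω_c/ω_r = 79/112

79/112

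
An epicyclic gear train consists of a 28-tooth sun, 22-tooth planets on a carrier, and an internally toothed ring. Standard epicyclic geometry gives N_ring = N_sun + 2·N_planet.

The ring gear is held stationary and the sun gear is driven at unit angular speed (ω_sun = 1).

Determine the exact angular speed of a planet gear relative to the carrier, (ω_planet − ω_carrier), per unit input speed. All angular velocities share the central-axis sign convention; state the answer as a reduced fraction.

N_ring = 28 + 2·22 = 72
28(ω_s−ω_c) = −72(ω_r−ω_c),  ω_r=0, ω_s=1
28(1−ω_c) = −72(0−ω_c)  ⇒  100ω_c = 28  ⇒  ω_c = 7/25
sun–planet: 28·(1−7/25) = −22·(ω_p−ω_c)  ⇒  ω_p−ω_c = −(28/22)·(18/25) = -252/275

-252/275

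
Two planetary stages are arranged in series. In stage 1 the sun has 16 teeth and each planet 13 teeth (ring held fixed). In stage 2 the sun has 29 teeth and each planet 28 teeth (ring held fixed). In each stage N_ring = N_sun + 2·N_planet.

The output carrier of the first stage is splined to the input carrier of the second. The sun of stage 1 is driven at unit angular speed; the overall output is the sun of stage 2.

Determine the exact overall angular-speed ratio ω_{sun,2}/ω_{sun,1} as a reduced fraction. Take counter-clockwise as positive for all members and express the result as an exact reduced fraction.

Stage 1: N_ring = 16 + 2·13 = 42
Stage 1: 16(ω_s−ω_c) = −42(ω_r−ω_c),  ω_r=0, ω_s=1
Stage 1: 16(1−ω_c) = −42(0−ω_c)  ⇒  58ω_c = 16  ⇒  ω_c = 8/29
  ⇒ ω_c¹/ω_s¹ = 8/29
Stage 2: N_ring = 29 + 2·28 = 85
Stage 2: 29(ω_s−ω_c) = −85(ω_r−ω_c),  ω_r=0, ω_c=1
Stage 2: ω_s = 1 − (85/29)(0−1) = 114/29
  ⇒ ω_s²/ω_c² = 114/29
Coupling ω_c² = ω_c¹ ⇒ overall = 8/29 × 114/29 = 912/841

912/841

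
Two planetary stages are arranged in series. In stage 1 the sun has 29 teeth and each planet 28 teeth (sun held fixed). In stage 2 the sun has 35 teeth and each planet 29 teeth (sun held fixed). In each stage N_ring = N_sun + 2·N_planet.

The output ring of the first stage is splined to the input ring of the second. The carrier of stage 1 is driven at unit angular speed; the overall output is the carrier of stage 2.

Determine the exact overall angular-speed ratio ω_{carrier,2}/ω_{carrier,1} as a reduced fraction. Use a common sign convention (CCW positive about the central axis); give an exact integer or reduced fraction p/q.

5301/5440

Stage 1: N_ring = 29 + 2·28 = 85
Stage 1: 29(ω_s−ω_c) = −85(ω_r−ω_c),  ω_s=0, ω_c=1
Stage 1: ω_r = 1 − (29/85)(0−1) = 114/85
  ⇒ ω_r¹/ω_c¹ = 114/85
Stage 2: N_ring = 35 + 2·29 = 93
Stage 2: 35(ω_s−ω_c) = −93(ω_r−ω_c),  ω_s=0, ω_r=1
Stage 2: 35(0−ω_c) = −93(1−ω_c)  ⇒  128ω_c = 93  ⇒  ω_c = 93/128
  ⇒ ω_c²/ω_r² = 93/128
Coupling ω_r² = ω_r¹ ⇒ overall = 114/85 × 93/128 = 5301/5440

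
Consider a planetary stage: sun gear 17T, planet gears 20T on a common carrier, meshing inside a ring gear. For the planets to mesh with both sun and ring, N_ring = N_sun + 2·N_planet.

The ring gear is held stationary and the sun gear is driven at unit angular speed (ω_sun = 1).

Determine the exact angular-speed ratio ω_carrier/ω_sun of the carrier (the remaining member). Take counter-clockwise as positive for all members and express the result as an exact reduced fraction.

N_ring = 17 + 2·20 = 57
17(ω_s−ω_c) = −57(ω_r−ω_c),  ω_r=0, ω_s=1
17(1−ω_c) = −57(0−ω_c)  ⇒  74ω_c = 17  ⇒  ω_c = 17/74
ω_c/ω_s = 17/74

17/74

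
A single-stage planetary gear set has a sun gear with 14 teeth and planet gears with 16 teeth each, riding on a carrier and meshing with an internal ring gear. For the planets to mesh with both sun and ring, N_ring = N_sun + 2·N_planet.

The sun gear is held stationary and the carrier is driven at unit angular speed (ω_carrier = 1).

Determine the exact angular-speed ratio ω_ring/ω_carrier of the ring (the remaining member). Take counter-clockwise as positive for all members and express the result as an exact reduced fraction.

N_ring = 14 + 2·16 = 46
14(ω_s−ω_c) = −46(ω_r−ω_c),  ω_s=0, ω_c=1
ω_r = 1 − (14/46)(0−1) = 30/23
ω_r/ω_c = 30/23

30/23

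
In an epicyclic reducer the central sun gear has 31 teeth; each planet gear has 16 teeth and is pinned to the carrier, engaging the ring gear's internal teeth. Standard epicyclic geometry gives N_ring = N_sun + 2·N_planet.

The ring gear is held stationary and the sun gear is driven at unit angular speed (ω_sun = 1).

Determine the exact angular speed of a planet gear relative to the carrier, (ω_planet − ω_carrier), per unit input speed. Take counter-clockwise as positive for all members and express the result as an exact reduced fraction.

-1953/1504

N_ring = 31 + 2·16 = 63
31(ω_s−ω_c) = −63(ω_r−ω_c),  ω_r=0, ω_s=1
31(1−ω_c) = −63(0−ω_c)  ⇒  94ω_c = 31  ⇒  ω_c = 31/94
sun–planet: 31·(1−31/94) = −16·(ω_p−ω_c)  ⇒  ω_p−ω_c = −(31/16)·(63/94) = -1953/1504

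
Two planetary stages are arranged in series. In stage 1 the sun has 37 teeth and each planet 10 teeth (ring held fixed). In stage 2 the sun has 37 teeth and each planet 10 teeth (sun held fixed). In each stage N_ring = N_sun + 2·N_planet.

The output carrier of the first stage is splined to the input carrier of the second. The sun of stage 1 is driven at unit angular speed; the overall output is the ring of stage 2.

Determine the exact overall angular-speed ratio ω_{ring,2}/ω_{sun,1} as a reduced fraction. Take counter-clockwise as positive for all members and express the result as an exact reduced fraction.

37/57

Stage 1: N_ring = 37 + 2·10 = 57
Stage 1: 37(ω_s−ω_c) = −57(ω_r−ω_c),  ω_r=0, ω_s=1
Stage 1: 37(1−ω_c) = −57(0−ω_c)  ⇒  94ω_c = 37  ⇒  ω_c = 37/94
  ⇒ ω_c¹/ω_s¹ = 37/94
Stage 2: N_ring = 37 + 2·10 = 57
Stage 2: 37(ω_s−ω_c) = −57(ω_r−ω_c),  ω_s=0, ω_c=1
Stage 2: ω_r = 1 − (37/57)(0−1) = 94/57
  ⇒ ω_r²/ω_c² = 94/57
Coupling ω_c² = ω_c¹ ⇒ overall = 37/94 × 94/57 = 37/57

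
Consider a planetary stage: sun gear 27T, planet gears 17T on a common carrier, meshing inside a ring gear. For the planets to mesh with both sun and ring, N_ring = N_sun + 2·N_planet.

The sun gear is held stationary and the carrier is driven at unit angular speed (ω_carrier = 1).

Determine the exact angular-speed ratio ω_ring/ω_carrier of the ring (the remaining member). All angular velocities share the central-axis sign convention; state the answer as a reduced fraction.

N_ring = 27 + 2·17 = 61
27(ω_s−ω_c) = −61(ω_r−ω_c),  ω_s=0, ω_c=1
ω_r = 1 − (27/61)(0−1) = 88/61
ω_r/ω_c = 88/61

88/61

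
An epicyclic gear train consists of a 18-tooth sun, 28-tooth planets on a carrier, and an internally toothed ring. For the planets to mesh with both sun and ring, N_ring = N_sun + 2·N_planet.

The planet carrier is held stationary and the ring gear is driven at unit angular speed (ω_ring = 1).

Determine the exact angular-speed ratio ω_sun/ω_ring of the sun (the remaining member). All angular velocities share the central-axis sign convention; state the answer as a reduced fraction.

-37/9

N_ring = 18 + 2·28 = 74
18(ω_s−ω_c) = −74(ω_r−ω_c),  ω_c=0, ω_r=1
ω_s = 0 − (74/18)(1−0) = -37/9
ω_s/ω_r = -37/9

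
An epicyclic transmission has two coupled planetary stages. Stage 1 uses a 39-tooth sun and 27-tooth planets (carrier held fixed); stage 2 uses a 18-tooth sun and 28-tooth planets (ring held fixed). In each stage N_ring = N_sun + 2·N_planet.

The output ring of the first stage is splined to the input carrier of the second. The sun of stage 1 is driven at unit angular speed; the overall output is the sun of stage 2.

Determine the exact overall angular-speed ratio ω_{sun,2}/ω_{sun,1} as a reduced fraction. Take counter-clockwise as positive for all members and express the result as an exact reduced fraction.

-598/279

Stage 1: N_ring = 39 + 2·27 = 93
Stage 1: 39(ω_s−ω_c) = −93(ω_r−ω_c),  ω_c=0, ω_s=1
Stage 1: ω_r = 0 − (39/93)(1−0) = -13/31
  ⇒ ω_r¹/ω_s¹ = -13/31
Stage 2: N_ring = 18 + 2·28 = 74
Stage 2: 18(ω_s−ω_c) = −74(ω_r−ω_c),  ω_r=0, ω_c=1
Stage 2: ω_s = 1 − (74/18)(0−1) = 46/9
  ⇒ ω_s²/ω_c² = 46/9
Coupling ω_c² = ω_r¹ ⇒ overall = -13/31 × 46/9 = -598/279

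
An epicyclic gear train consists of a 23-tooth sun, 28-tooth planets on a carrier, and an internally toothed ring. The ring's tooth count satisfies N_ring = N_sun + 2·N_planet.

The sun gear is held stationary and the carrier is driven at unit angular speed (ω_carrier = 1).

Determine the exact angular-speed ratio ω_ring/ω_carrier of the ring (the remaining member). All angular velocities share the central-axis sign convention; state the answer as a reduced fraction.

102/79

N_ring = 23 + 2·28 = 79
23(ω_s−ω_c) = −79(ω_r−ω_c),  ω_s=0, ω_c=1
ω_r = 1 − (23/79)(0−1) = 102/79
ω_r/ω_c = 102/79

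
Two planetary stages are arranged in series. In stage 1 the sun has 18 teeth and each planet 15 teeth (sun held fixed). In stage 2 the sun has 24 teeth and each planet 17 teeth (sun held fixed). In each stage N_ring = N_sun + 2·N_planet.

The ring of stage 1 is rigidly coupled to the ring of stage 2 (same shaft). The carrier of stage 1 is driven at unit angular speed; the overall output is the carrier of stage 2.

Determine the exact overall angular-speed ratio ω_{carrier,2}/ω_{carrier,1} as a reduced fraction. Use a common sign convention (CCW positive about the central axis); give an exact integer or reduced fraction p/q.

319/328

Stage 1: N_ring = 18 + 2·15 = 48
Stage 1: 18(ω_s−ω_c) = −48(ω_r−ω_c),  ω_s=0, ω_c=1
Stage 1: ω_r = 1 − (18/48)(0−1) = 11/8
  ⇒ ω_r¹/ω_c¹ = 11/8
Stage 2: N_ring = 24 + 2·17 = 58
Stage 2: 24(ω_s−ω_c) = −58(ω_r−ω_c),  ω_s=0, ω_r=1
Stage 2: 24(0−ω_c) = −58(1−ω_c)  ⇒  82ω_c = 58  ⇒  ω_c = 29/41
  ⇒ ω_c²/ω_r² = 29/41
Coupling ω_r² = ω_r¹ ⇒ overall = 11/8 × 29/41 = 319/328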